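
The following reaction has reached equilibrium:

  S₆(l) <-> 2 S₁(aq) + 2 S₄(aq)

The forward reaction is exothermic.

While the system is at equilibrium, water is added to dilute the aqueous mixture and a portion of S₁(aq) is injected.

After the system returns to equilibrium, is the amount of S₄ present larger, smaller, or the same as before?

Dilution lowers every aqueous concentration by the same factor. Δn_aq = 4 − 0 = +4, so the system shifts toward the side with more dissolved moles — to the right.
Adding S₁ (aq), a product, drives the reaction to the left.
The two effects oppose each other, so the net shift — and hence the change in S₄ — cannot be determined from the given information.

cannot be determined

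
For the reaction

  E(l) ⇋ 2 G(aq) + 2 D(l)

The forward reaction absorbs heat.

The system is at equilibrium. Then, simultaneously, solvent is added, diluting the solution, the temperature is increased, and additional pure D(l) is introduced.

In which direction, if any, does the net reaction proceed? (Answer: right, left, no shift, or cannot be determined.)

Dilution lowers every aqueous concentration by the same factor. Δn_aq = 2 − 0 = +2, so the system shifts toward the side with more dissolved moles — to the right.
The forward reaction is endothermic. Raising T favours the endothermic direction — shift to the right.
D is a pure liquid; its activity is 1 regardless of amount, so Q is unaffected — no shift from this change.
Only the nonzero effect(s) matter; the net shift is to the right.

right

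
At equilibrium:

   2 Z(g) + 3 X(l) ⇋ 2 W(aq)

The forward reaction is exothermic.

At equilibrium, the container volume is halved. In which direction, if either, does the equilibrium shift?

right

Gas moles: reactants 2, products 0 (Δn_gas = -2). Compression shifts the system toward the side with fewer moles of gas — to the right.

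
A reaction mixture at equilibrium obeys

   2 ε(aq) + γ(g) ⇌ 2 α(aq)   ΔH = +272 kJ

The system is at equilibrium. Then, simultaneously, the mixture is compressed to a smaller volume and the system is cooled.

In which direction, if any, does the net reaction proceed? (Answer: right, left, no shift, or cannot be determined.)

cannot be determined

Gas moles: reactants 1, products 0 (Δn_gas = -1). Compression shifts the system toward the side with fewer moles of gas — to the right.
The forward reaction is endothermic. Lowering T favours the exothermic direction — shift to the left.
The individual effects push in opposite directions; without quantitative information the net direction cannot be determined.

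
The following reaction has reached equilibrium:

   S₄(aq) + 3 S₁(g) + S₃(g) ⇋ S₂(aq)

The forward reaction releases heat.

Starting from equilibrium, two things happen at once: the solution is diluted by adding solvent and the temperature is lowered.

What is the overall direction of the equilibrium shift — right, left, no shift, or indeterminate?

right

Dilution scales every aqueous concentration by the same factor. Δn_aq = 1 − 1 = 0, so Q is unchanged — no shift.
The forward reaction is exothermic. Lowering T favours the exothermic direction — shift to the right.
Only the nonzero effect(s) matter; the net shift is to the right.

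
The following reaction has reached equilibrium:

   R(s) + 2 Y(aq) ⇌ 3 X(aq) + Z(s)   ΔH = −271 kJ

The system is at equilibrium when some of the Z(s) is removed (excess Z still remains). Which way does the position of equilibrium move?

Z is a pure solid; its activity is 1 regardless of amount, so Q is unaffected — no shift from this change.

no shift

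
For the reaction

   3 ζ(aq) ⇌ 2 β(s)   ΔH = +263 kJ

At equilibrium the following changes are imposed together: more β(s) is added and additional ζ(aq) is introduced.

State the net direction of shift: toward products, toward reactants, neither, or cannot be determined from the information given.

β is a pure solid; its activity is 1 regardless of amount, so Q is unaffected — no shift from this change.
Adding ζ (aq), a reactant, drives the reaction to the right.
Only the nonzero effect(s) matter; the net shift is to the right.

right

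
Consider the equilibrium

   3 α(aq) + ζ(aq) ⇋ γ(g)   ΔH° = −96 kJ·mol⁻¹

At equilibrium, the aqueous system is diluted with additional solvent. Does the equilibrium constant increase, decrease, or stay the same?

The equilibrium constant depends only on temperature. This perturbation may move the position of equilibrium, but since T is unchanged, K itself is unchanged.

unchanged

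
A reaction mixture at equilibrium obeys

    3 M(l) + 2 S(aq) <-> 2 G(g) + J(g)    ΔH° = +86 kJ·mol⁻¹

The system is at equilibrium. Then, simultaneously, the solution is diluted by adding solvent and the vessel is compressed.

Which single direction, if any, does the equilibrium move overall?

Dilution lowers every aqueous concentration by the same factor. Δn_aq = 0 − 2 = -2, so the system shifts toward the side with more dissolved moles — to the left.
Gas moles: reactants 0, products 3 (Δn_gas = +3). Compression shifts the system toward the side with fewer moles of gas — to the left.
All effects act in the same direction — net shift to the left.

left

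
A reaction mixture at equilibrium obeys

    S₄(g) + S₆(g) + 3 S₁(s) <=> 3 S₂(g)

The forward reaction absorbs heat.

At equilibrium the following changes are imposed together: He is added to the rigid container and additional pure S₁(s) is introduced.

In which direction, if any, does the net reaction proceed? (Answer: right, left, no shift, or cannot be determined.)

no shift

At constant volume, adding an inert gas leaves every reacting species' partial pressure unchanged, so Q is unchanged — no shift from this change.
S₁ is a pure solid; its activity is 1 regardless of amount, so Q is unaffected — no shift from this change.
None of the changes alters Q relative to K, so there is no net shift.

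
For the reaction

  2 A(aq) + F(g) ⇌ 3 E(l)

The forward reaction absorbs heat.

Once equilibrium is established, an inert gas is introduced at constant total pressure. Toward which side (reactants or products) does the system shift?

left

Adding inert gas at constant total pressure expands the volume and lowers every reacting partial pressure. With Δn_gas = 0 − 1 = -1, Q moves away from K toward the side with fewer gas moles, so the system shifts toward the side with more gas moles — to the left.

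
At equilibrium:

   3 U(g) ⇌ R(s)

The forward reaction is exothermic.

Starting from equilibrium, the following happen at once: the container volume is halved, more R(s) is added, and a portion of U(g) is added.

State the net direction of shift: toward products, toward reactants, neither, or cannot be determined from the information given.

right

Gas moles: reactants 3, products 0 (Δn_gas = -3). Compression shifts the system toward the side with fewer moles of gas — to the right.
R is a pure solid; its activity is 1 regardless of amount, so Q is unaffected — no shift from this change.
Adding U (g), a reactant, drives the reaction to the right.
Only the nonzero effect(s) matter; the net shift is to the right.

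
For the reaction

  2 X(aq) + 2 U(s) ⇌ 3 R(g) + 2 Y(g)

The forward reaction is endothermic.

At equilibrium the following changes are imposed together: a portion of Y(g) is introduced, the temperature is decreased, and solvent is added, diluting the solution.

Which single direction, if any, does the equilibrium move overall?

left

Adding Y (g), a product, drives the reaction to the left.
The forward reaction is endothermic. Lowering T favours the exothermic direction — shift to the left.
Dilution lowers every aqueous concentration by the same factor. Δn_aq = 0 − 2 = -2, so the system shifts toward the side with more dissolved moles — to the left.
All effects act in the same direction — net shift to the left.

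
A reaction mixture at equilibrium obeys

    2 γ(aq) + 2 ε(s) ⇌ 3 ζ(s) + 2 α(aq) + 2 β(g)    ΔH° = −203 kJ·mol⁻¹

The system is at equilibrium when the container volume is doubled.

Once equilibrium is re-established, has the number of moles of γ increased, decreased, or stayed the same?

Gas moles: reactants 0, products 2 (Δn_gas = +2). Expansion shifts the system toward the side with more moles of gas — to the right.
The net shift is to the right. γ is a reactant, so its amount decreases.

decreases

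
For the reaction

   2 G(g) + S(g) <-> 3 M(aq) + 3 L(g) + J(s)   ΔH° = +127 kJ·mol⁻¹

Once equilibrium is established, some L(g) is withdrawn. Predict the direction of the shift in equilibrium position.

right

Removing L (g), a product, drives the reaction to the right.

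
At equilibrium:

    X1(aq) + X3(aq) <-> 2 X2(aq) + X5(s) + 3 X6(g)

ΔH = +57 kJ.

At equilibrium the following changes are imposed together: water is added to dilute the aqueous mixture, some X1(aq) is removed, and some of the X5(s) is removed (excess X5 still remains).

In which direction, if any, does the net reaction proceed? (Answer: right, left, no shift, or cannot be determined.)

left

Dilution scales every aqueous concentration by the same factor. Δn_aq = 2 − 2 = 0, so Q is unchanged — no shift.
Removing X1 (aq), a reactant, drives the reaction to the left.
X5 is a pure solid; its activity is 1 regardless of amount, so Q is unaffected — no shift from this change.
Only the nonzero effect(s) matter; the net shift is to the left.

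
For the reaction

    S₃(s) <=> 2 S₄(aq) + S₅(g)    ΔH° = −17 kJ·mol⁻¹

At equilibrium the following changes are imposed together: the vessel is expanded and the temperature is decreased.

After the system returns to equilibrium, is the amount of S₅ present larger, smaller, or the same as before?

Gas moles: reactants 0, products 1 (Δn_gas = +1). Expansion shifts the system toward the side with more moles of gas — to the right.
The forward reaction is exothermic. Lowering T favours the exothermic direction — shift to the right.
The net shift is to the right. S₅ is a product, so its amount increases.

increases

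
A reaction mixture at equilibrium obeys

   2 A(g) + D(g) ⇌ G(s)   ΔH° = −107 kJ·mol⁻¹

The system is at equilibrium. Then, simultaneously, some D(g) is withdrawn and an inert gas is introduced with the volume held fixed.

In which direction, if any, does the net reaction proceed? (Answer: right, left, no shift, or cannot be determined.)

Removing D (g), a reactant, drives the reaction to the left.
At constant volume, adding an inert gas leaves every reacting species' partial pressure unchanged, so Q is unchanged — no shift from this change.
Only the nonzero effect(s) matter; the net shift is to the left.

left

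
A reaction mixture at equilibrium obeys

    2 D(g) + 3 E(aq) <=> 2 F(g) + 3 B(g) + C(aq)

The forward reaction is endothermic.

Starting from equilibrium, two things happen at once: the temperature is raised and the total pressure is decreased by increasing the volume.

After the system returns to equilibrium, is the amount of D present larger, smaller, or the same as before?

decreases

The forward reaction is endothermic. Raising T favours the endothermic direction — shift to the right.
Gas moles: reactants 2, products 5 (Δn_gas = +3). Expansion shifts the system toward the side with more moles of gas — to the right.
The net shift is to the right. D is a reactant, so its amount decreases.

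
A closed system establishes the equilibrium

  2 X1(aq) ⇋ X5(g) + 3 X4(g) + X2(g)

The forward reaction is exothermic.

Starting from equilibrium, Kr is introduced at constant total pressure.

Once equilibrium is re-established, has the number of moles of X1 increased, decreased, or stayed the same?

Adding inert gas at constant total pressure expands the volume and lowers every reacting partial pressure. With Δn_gas = 5 − 0 = +5, Q moves away from K toward the side with fewer gas moles, so the system shifts toward the side with more gas moles — to the right.
The net shift is to the right. X1 is a reactant, so its amount decreases.

decreases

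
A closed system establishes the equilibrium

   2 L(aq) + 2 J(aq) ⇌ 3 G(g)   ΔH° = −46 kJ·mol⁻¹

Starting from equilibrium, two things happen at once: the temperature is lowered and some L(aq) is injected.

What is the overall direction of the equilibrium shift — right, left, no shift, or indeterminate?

right

The forward reaction is exothermic. Lowering T favours the exothermic direction — shift to the right.
Adding L (aq), a reactant, drives the reaction to the right.
All effects act in the same direction — net shift to the right.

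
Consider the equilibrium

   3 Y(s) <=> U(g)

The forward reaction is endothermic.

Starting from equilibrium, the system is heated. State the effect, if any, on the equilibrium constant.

K depends on temperature via the van 't Hoff relation. The forward reaction is endothermic, so raising T increases K.

increases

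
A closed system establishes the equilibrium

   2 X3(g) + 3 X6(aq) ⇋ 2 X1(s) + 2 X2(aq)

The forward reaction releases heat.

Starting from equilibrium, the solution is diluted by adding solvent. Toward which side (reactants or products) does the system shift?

Dilution lowers every aqueous concentration by the same factor. Δn_aq = 2 − 3 = -1, so the system shifts toward the side with more dissolved moles — to the left.

left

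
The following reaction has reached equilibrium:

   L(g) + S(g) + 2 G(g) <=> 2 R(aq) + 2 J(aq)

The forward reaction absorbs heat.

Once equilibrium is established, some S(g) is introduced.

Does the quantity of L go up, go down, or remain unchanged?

Adding S (g), a reactant, drives the reaction to the right.
The net shift is to the right. L is a reactant, so its amount decreases.

decreases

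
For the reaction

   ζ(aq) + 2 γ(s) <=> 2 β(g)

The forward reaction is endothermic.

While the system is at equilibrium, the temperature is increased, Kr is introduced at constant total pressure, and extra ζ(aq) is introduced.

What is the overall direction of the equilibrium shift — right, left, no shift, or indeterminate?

right

The forward reaction is endothermic. Raising T favours the endothermic direction — shift to the right.
Adding inert gas at constant total pressure expands the volume and lowers every reacting partial pressure. With Δn_gas = 2 − 0 = +2, Q moves away from K toward the side with fewer gas moles, so the system shifts toward the side with more gas moles — to the right.
Adding ζ (aq), a reactant, drives the reaction to the right.
All effects act in the same direction — net shift to the right.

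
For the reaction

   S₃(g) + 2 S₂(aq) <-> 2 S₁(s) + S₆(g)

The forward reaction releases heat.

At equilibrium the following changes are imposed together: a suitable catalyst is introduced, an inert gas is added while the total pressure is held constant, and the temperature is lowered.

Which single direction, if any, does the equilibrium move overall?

A catalyst speeds both forward and reverse rates equally; it changes neither Q nor K — no shift from this change.
Adding inert gas at constant total pressure expands the volume, scaling every reacting partial pressure by the same factor. Δn_gas = 1 − 1 = 0, so Q is unchanged — no shift.
The forward reaction is exothermic. Lowering T favours the exothermic direction — shift to the right.
Only the nonzero effect(s) matter; the net shift is to the right.

right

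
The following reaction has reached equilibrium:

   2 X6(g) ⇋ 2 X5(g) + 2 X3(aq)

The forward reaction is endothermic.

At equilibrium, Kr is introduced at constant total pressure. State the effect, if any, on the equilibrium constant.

unchanged

The equilibrium constant depends only on temperature. This perturbation changes neither the position of equilibrium nor K.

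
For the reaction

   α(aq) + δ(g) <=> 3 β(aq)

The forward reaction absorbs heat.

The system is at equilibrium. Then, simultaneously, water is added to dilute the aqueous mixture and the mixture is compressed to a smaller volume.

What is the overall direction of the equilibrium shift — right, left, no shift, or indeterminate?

Dilution lowers every aqueous concentration by the same factor. Δn_aq = 3 − 1 = +2, so the system shifts toward the side with more dissolved moles — to the right.
Gas moles: reactants 1, products 0 (Δn_gas = -1). Compression shifts the system toward the side with fewer moles of gas — to the right.
All effects act in the same direction — net shift to the right.

right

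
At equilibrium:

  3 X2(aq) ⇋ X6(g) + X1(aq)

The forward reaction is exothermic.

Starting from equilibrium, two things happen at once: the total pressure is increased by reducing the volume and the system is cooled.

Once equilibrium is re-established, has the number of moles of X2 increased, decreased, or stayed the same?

Gas moles: reactants 0, products 1 (Δn_gas = +1). Compression shifts the system toward the side with fewer moles of gas — to the left.
The forward reaction is exothermic. Lowering T favours the exothermic direction — shift to the right.
The two effects oppose each other, so the net shift — and hence the change in X2 — cannot be determined from the given information.

cannot be determined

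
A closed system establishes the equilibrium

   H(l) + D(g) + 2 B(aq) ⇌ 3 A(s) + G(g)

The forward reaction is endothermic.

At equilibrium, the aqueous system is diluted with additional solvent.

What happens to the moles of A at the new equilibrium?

Dilution lowers every aqueous concentration by the same factor. Δn_aq = 0 − 2 = -2, so the system shifts toward the side with more dissolved moles — to the left.
The net shift is to the left. A is a product, so its amount decreases.

decreases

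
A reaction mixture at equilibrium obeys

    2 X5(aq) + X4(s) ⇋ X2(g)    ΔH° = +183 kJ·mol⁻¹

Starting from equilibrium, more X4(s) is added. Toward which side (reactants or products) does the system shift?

X4 is a pure solid; its activity is 1 regardless of amount, so Q is unaffected — no shift from this change.

no shift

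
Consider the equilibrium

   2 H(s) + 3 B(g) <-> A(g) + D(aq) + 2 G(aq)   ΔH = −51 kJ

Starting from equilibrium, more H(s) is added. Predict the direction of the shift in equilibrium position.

no shift

H is a pure solid; its activity is 1 regardless of amount, so Q is unaffected — no shift from this change.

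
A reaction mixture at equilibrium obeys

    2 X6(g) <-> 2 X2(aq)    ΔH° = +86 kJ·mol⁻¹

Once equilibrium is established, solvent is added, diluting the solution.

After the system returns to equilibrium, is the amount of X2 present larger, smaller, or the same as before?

increases

Dilution lowers every aqueous concentration by the same factor. Δn_aq = 2 − 0 = +2, so the system shifts toward the side with more dissolved moles — to the right.
The net shift is to the right. X2 is a product, so its amount increases.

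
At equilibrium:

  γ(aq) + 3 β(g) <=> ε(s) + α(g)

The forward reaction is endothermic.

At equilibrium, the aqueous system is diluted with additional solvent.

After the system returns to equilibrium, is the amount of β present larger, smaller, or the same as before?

increases

Dilution lowers every aqueous concentration by the same factor. Δn_aq = 0 − 1 = -1, so the system shifts toward the side with more dissolved moles — to the left.
The net shift is to the left. β is a reactant, so its amount increases.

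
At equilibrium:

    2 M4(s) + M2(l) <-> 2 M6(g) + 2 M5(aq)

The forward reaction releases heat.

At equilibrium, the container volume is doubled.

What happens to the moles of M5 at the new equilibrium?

Gas moles: reactants 0, products 2 (Δn_gas = +2). Expansion shifts the system toward the side with more moles of gas — to the right.
The net shift is to the right. M5 is a product, so its amount increases.

increases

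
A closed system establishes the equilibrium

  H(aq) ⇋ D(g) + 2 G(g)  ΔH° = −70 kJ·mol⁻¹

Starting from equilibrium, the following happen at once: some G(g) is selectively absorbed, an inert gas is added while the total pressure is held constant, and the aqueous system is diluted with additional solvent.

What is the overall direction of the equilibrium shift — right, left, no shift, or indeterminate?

cannot be determined

Removing G (g), a product, drives the reaction to the right.
Adding inert gas at constant total pressure expands the volume and lowers every reacting partial pressure. With Δn_gas = 3 − 0 = +3, Q moves away from K toward the side with fewer gas moles, so the system shifts toward the side with more gas moles — to the right.
Dilution lowers every aqueous concentration by the same factor. Δn_aq = 0 − 1 = -1, so the system shifts toward the side with more dissolved moles — to the left.
The individual effects push in opposite directions; without quantitative information the net direction cannot be determined.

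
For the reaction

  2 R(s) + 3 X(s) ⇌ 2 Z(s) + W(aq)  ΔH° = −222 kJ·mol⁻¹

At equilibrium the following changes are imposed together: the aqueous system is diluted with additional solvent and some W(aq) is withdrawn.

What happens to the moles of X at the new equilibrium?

decreases

Dilution lowers every aqueous concentration by the same factor. Δn_aq = 1 − 0 = +1, so the system shifts toward the side with more dissolved moles — to the right.
Removing W (aq), a product, drives the reaction to the right.
The net shift is to the right. X is a reactant, so its amount decreases.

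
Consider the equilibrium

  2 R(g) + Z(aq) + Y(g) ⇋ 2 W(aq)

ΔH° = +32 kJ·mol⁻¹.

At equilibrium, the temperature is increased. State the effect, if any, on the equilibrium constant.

K depends on temperature via the van 't Hoff relation. The forward reaction is endothermic, so raising T increases K.

increases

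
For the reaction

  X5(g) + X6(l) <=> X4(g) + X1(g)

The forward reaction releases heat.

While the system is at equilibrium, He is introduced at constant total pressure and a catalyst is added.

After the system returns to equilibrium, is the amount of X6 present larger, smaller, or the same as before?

Adding inert gas at constant total pressure expands the volume and lowers every reacting partial pressure. With Δn_gas = 2 − 1 = +1, Q moves away from K toward the side with fewer gas moles, so the system shifts toward the side with more gas moles — to the right.
A catalyst speeds both forward and reverse rates equally; it changes neither Q nor K — no shift from this change.
The net shift is to the right. X6 is a reactant, so its amount decreases.

decreases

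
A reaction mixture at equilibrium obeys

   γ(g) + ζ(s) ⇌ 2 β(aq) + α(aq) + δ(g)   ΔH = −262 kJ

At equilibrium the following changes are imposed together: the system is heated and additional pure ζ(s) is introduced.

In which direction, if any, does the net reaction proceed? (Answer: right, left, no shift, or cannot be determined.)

The forward reaction is exothermic. Raising T favours the endothermic direction — shift to the left.
ζ is a pure solid; its activity is 1 regardless of amount, so Q is unaffected — no shift from this change.
Only the nonzero effect(s) matter; the net shift is to the left.

left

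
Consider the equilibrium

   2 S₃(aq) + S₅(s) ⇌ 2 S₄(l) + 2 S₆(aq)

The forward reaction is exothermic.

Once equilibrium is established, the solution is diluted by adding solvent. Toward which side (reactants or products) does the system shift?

no shift

Dilution scales every aqueous concentration by the same factor. Δn_aq = 2 − 2 = 0, so Q is unchanged — no shift.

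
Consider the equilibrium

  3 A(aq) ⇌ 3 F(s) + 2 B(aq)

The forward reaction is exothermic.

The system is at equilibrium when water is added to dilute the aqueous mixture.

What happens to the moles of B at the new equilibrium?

decreases

Dilution lowers every aqueous concentration by the same factor. Δn_aq = 2 − 3 = -1, so the system shifts toward the side with more dissolved moles — to the left.
The net shift is to the left. B is a product, so its amount decreases.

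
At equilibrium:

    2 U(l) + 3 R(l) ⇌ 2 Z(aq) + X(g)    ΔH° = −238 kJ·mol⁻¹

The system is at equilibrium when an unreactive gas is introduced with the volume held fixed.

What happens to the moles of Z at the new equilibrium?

unchanged

At constant volume, adding an inert gas leaves every reacting species' partial pressure unchanged, so Q is unchanged — no shift from this change.
No net shift occurs, so the amount of Z is unchanged.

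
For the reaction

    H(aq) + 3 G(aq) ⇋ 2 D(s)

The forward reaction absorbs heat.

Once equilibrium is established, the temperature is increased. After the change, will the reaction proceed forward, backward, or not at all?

The forward reaction is endothermic. Raising T favours the endothermic direction — shift to the right.

right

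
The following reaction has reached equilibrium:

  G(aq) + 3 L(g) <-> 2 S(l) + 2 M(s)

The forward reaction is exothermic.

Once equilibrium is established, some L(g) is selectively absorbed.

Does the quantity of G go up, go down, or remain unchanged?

increases

Removing L (g), a reactant, drives the reaction to the left.
The net shift is to the left. G is a reactant, so its amount increases.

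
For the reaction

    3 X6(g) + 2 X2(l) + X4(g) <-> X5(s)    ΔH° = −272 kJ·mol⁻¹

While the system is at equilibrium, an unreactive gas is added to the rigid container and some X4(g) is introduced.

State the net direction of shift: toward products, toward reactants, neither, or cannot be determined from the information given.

right

At constant volume, adding an inert gas leaves every reacting species' partial pressure unchanged, so Q is unchanged — no shift from this change.
Adding X4 (g), a reactant, drives the reaction to the right.
Only the nonzero effect(s) matter; the net shift is to the right.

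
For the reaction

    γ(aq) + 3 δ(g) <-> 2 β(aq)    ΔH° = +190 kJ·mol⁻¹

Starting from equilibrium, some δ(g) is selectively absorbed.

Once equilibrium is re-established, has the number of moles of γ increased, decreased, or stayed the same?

Removing δ (g), a reactant, drives the reaction to the left.
The net shift is to the left. γ is a reactant, so its amount increases.

increases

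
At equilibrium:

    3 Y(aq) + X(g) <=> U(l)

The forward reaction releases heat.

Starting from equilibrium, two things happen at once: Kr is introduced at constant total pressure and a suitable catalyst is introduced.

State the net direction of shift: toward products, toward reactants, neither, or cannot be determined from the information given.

Adding inert gas at constant total pressure expands the volume and lowers every reacting partial pressure. With Δn_gas = 0 − 1 = -1, Q moves away from K toward the side with fewer gas moles, so the system shifts toward the side with more gas moles — to the left.
A catalyst speeds both forward and reverse rates equally; it changes neither Q nor K — no shift from this change.
Only the nonzero effect(s) matter; the net shift is to the left.

left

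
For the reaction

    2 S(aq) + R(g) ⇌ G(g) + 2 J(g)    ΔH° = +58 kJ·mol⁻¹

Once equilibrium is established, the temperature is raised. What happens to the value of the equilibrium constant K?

increases

K depends on temperature via the van 't Hoff relation. The forward reaction is endothermic, so raising T increases K.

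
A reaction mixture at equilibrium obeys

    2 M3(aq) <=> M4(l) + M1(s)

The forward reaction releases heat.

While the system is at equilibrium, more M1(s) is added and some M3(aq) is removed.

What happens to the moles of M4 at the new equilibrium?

M1 is a pure solid; its activity is 1 regardless of amount, so Q is unaffected — no shift from this change.
Removing M3 (aq), a reactant, drives the reaction to the left.
The net shift is to the left. M4 is a product, so its amount decreases.

decreases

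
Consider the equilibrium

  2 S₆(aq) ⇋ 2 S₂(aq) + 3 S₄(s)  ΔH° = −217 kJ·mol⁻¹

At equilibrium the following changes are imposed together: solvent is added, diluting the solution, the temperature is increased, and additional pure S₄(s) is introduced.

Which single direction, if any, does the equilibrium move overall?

Dilution scales every aqueous concentration by the same factor. Δn_aq = 2 − 2 = 0, so Q is unchanged — no shift.
The forward reaction is exothermic. Raising T favours the endothermic direction — shift to the left.
S₄ is a pure solid; its activity is 1 regardless of amount, so Q is unaffected — no shift from this change.
Only the nonzero effect(s) matter; the net shift is to the left.

left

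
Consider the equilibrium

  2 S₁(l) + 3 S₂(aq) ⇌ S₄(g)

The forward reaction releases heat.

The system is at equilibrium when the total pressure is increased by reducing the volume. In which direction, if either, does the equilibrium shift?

Gas moles: reactants 0, products 1 (Δn_gas = +1). Compression shifts the system toward the side with fewer moles of gas — to the left.

left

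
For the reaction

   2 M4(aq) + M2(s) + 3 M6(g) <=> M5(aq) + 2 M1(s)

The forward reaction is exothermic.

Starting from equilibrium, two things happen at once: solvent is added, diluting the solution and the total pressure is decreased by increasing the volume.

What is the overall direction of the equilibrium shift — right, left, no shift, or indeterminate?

left

Dilution lowers every aqueous concentration by the same factor. Δn_aq = 1 − 2 = -1, so the system shifts toward the side with more dissolved moles — to the left.
Gas moles: reactants 3, products 0 (Δn_gas = -3). Expansion shifts the system toward the side with more moles of gas — to the left.
All effects act in the same direction — net shift to the left.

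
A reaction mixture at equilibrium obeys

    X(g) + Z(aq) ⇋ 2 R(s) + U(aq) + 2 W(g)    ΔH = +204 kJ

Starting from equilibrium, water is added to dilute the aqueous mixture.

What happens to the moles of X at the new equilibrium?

Dilution scales every aqueous concentration by the same factor. Δn_aq = 1 − 1 = 0, so Q is unchanged — no shift.
No net shift occurs, so the amount of X is unchanged.

unchanged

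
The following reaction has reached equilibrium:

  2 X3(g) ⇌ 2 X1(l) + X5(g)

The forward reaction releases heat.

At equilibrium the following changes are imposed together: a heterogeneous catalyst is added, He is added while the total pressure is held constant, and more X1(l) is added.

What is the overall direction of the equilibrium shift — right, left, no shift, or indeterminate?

A catalyst speeds both forward and reverse rates equally; it changes neither Q nor K — no shift from this change.
Adding inert gas at constant total pressure expands the volume and lowers every reacting partial pressure. With Δn_gas = 1 − 2 = -1, Q moves away from K toward the side with fewer gas moles, so the system shifts toward the side with more gas moles — to the left.
X1 is a pure liquid; its activity is 1 regardless of amount, so Q is unaffected — no shift from this change.
Only the nonzero effect(s) matter; the net shift is to the left.

left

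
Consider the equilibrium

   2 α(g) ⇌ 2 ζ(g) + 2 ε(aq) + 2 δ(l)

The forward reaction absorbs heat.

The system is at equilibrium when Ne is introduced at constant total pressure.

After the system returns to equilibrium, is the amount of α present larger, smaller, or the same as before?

Adding inert gas at constant total pressure expands the volume, scaling every reacting partial pressure by the same factor. Δn_gas = 2 − 2 = 0, so Q is unchanged — no shift.
No net shift occurs, so the amount of α is unchanged.

unchanged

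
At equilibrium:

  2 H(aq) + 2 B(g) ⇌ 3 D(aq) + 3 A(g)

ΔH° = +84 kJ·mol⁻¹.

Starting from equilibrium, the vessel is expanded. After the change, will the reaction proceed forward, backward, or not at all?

Gas moles: reactants 2, products 3 (Δn_gas = +1). Expansion shifts the system toward the side with more moles of gas — to the right.

right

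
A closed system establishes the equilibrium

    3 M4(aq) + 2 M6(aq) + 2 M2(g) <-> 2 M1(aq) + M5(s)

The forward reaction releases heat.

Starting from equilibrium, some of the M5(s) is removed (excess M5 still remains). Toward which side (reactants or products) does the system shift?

M5 is a pure solid; its activity is 1 regardless of amount, so Q is unaffected — no shift from this change.

no shift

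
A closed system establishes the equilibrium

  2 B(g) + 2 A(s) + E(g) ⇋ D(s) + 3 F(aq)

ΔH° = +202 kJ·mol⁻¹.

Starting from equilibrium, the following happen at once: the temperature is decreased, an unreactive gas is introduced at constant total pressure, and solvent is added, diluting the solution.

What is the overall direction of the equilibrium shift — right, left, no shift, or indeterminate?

cannot be determined

The forward reaction is endothermic. Lowering T favours the exothermic direction — shift to the left.
Adding inert gas at constant total pressure expands the volume and lowers every reacting partial pressure. With Δn_gas = 0 − 3 = -3, Q moves away from K toward the side with fewer gas moles, so the system shifts toward the side with more gas moles — to the left.
Dilution lowers every aqueous concentration by the same factor. Δn_aq = 3 − 0 = +3, so the system shifts toward the side with more dissolved moles — to the right.
The individual effects push in opposite directions; without quantitative information the net direction cannot be determined.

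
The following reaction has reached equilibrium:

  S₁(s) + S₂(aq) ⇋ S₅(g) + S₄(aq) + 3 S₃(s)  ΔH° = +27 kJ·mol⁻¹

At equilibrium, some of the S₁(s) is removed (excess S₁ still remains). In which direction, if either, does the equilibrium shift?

no shift

S₁ is a pure solid; its activity is 1 regardless of amount, so Q is unaffected — no shift from this change.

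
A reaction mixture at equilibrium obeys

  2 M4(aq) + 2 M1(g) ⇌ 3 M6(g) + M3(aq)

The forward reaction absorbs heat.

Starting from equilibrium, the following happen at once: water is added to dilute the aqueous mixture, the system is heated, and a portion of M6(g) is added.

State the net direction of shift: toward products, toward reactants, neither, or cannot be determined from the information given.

Dilution lowers every aqueous concentration by the same factor. Δn_aq = 1 − 2 = -1, so the system shifts toward the side with more dissolved moles — to the left.
The forward reaction is endothermic. Raising T favours the endothermic direction — shift to the right.
Adding M6 (g), a product, drives the reaction to the left.
The individual effects push in opposite directions; without quantitative information the net direction cannot be determined.

cannot be determined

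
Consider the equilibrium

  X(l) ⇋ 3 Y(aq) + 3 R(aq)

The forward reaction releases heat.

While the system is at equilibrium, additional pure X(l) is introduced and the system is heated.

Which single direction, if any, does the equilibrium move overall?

left

X is a pure liquid; its activity is 1 regardless of amount, so Q is unaffected — no shift from this change.
The forward reaction is exothermic. Raising T favours the endothermic direction — shift to the left.
Only the nonzero effect(s) matter; the net shift is to the left.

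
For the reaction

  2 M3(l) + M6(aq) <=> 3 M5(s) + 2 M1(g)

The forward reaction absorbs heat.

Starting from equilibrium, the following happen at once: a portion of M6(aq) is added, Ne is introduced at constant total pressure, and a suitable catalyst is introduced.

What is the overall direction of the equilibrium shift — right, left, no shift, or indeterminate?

right

Adding M6 (aq), a reactant, drives the reaction to the right.
Adding inert gas at constant total pressure expands the volume and lowers every reacting partial pressure. With Δn_gas = 2 − 0 = +2, Q moves away from K toward the side with fewer gas moles, so the system shifts toward the side with more gas moles — to the right.
A catalyst speeds both forward and reverse rates equally; it changes neither Q nor K — no shift from this change.
Only the nonzero effect(s) matter; the net shift is to the right.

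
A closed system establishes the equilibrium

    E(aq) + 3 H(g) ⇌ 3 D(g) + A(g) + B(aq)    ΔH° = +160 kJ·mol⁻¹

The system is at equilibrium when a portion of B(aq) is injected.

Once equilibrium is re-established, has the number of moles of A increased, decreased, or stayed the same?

decreases

Adding B (aq), a product, drives the reaction to the left.
The net shift is to the left. A is a product, so its amount decreases.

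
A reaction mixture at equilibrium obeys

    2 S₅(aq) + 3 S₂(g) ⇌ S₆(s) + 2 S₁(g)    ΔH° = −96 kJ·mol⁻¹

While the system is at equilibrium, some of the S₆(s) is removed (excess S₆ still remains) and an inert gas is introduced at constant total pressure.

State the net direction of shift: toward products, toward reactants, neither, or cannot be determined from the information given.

left

S₆ is a pure solid; its activity is 1 regardless of amount, so Q is unaffected — no shift from this change.
Adding inert gas at constant total pressure expands the volume and lowers every reacting partial pressure. With Δn_gas = 2 − 3 = -1, Q moves away from K toward the side with fewer gas moles, so the system shifts toward the side with more gas moles — to the left.
Only the nonzero effect(s) matter; the net shift is to the left.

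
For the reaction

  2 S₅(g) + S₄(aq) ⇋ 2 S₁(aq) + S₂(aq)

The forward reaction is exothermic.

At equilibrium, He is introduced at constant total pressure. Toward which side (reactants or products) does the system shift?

left

Adding inert gas at constant total pressure expands the volume and lowers every reacting partial pressure. With Δn_gas = 0 − 2 = -2, Q moves away from K toward the side with fewer gas moles, so the system shifts toward the side with more gas moles — to the left.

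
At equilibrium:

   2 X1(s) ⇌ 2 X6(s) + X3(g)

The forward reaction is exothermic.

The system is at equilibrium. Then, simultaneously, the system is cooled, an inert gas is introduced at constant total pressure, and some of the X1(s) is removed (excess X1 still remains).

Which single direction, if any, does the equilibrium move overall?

right

The forward reaction is exothermic. Lowering T favours the exothermic direction — shift to the right.
Adding inert gas at constant total pressure expands the volume and lowers every reacting partial pressure. With Δn_gas = 1 − 0 = +1, Q moves away from K toward the side with fewer gas moles, so the system shifts toward the side with more gas moles — to the right.
X1 is a pure solid; its activity is 1 regardless of amount, so Q is unaffected — no shift from this change.
Only the nonzero effect(s) matter; the net shift is to the right.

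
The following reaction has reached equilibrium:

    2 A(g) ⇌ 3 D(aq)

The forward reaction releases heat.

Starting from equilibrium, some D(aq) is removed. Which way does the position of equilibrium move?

Removing D (aq), a product, drives the reaction to the right.

right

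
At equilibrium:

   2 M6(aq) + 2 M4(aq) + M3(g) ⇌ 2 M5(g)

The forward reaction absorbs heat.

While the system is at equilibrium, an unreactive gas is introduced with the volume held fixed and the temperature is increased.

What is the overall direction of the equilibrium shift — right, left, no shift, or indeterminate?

At constant volume, adding an inert gas leaves every reacting species' partial pressure unchanged, so Q is unchanged — no shift from this change.
The forward reaction is endothermic. Raising T favours the endothermic direction — shift to the right.
Only the nonzero effect(s) matter; the net shift is to the right.

right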